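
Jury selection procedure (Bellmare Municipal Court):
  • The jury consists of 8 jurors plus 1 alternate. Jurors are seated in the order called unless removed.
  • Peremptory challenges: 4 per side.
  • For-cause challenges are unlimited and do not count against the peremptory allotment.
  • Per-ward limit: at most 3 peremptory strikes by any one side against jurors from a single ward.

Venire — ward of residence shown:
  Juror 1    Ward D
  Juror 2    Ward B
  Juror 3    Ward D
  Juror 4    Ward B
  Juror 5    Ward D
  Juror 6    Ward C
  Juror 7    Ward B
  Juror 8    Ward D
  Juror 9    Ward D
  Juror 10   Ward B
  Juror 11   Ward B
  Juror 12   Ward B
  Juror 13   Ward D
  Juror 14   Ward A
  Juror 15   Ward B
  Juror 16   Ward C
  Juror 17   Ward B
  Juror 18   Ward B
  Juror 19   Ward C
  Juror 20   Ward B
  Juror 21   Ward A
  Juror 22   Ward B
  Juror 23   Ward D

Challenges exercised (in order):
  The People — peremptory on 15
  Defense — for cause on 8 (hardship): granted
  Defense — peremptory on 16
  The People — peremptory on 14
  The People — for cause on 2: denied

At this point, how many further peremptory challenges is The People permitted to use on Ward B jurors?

2

The People peremptories so far: #15, #14 — 2 of 4 used, 2 left overall.
Against Ward B: #15 — 1 used; per-ward cap 3 leaves 2.
Binding limit: min(2, 2) = 2.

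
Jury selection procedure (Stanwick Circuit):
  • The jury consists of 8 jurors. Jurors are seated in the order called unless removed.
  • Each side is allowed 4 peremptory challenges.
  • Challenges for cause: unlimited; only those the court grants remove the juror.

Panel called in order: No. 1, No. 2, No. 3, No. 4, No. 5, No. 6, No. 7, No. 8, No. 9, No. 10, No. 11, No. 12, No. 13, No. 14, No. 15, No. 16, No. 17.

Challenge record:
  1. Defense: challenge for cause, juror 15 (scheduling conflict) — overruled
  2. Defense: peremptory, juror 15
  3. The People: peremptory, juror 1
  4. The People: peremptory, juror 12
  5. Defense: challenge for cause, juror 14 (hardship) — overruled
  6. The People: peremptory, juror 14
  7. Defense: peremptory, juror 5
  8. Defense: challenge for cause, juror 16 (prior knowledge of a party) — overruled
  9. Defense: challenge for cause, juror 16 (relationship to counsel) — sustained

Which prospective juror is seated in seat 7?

Removed: #1, #5, #12, #14, #15, #16.
Seating in order: seats 1–8 → #2, #3, #4, #6, #7, #8, #9, #10.
So seat 7 is #9.

9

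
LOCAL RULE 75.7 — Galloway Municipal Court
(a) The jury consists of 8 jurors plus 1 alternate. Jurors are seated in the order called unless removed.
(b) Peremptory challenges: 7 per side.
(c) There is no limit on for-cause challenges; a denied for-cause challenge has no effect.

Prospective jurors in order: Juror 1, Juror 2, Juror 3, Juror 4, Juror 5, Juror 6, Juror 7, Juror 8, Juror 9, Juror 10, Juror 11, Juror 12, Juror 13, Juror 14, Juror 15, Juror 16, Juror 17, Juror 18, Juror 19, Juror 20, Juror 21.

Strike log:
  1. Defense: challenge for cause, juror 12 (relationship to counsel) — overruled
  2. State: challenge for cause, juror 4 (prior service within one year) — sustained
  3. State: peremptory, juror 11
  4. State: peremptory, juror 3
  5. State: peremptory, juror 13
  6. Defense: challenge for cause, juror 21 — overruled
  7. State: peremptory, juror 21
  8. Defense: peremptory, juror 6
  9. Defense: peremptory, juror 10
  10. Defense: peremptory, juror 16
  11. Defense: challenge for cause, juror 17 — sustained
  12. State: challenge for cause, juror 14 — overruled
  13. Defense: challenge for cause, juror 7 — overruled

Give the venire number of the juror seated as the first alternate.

Removed: #3, #4, #6, #10, #11, #13, #16, #17, #21. (#7, #12, #14 stay — for-cause denied.)
Filling seats in venire order through position 9: #1, #2, #5, #7, #8, #9, #12, #14, #15.
So alternate 1 is #15.

15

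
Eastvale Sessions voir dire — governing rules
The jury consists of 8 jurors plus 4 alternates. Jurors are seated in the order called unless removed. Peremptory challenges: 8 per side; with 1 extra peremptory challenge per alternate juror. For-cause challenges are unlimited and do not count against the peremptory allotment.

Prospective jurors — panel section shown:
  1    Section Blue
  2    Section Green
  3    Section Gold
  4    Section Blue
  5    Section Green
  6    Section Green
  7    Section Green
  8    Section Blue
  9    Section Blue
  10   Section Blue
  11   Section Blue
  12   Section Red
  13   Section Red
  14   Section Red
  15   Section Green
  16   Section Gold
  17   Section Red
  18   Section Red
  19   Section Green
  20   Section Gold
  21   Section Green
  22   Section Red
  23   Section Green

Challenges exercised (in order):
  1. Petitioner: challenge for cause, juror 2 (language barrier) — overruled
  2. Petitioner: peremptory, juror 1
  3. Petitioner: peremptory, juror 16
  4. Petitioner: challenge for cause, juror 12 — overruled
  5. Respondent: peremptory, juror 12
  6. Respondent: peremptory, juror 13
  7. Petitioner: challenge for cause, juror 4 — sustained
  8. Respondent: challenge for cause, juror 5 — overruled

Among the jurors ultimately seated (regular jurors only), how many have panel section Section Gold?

Removed: #1, #4, #12, #13, #16.
Seated jurors 1–8: #2, #3, #5, #6, #7, #8, #9, #10 (alternates #11, #14, #15, #17 not counted).
Of those, in Section Gold: #3 → 1.

1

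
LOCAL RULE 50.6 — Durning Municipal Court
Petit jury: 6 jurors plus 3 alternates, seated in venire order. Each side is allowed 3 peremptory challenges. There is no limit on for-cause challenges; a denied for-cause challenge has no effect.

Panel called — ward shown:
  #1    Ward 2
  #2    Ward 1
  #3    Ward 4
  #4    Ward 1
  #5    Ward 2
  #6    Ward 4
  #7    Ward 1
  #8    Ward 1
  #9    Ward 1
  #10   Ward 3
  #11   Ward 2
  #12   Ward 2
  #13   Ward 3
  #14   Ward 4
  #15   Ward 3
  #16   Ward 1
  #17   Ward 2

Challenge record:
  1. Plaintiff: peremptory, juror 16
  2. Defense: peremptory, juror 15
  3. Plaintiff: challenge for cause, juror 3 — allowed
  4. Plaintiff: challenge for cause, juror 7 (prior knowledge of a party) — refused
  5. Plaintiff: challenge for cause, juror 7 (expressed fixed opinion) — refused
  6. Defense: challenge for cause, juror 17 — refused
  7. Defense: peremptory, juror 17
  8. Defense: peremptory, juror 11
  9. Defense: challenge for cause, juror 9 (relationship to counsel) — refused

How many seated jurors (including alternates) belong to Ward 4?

1

Removed: #3, #11, #15, #16, #17.
Seated (9 incl. alternates): #1, #2, #4, #5, #6, #7, #8, #9, #10.
Of those, in Ward 4: #6 → 1.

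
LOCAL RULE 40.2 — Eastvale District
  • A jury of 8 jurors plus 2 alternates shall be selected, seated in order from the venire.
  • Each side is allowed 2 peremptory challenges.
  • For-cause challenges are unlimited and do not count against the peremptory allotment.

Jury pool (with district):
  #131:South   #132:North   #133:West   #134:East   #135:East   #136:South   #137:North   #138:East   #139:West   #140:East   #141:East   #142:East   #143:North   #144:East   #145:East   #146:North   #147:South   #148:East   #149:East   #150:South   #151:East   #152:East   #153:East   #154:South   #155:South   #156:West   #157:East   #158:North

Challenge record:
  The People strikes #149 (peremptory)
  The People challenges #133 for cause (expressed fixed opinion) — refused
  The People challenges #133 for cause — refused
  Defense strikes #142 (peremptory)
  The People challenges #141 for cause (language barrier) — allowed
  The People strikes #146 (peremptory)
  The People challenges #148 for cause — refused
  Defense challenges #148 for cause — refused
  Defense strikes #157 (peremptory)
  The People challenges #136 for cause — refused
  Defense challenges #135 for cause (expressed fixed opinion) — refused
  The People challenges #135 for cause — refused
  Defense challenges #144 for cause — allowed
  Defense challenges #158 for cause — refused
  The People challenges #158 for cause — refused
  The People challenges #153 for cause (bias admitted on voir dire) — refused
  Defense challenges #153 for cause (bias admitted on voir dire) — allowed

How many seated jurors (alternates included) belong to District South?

2

Removed: #141, #142, #144, #146, #149, #153, #157.
Seated (10 incl. alternates): #131, #132, #133, #134, #135, #136, #137, #138, #139, #140.
Of those, in District South: #131, #136 → 2.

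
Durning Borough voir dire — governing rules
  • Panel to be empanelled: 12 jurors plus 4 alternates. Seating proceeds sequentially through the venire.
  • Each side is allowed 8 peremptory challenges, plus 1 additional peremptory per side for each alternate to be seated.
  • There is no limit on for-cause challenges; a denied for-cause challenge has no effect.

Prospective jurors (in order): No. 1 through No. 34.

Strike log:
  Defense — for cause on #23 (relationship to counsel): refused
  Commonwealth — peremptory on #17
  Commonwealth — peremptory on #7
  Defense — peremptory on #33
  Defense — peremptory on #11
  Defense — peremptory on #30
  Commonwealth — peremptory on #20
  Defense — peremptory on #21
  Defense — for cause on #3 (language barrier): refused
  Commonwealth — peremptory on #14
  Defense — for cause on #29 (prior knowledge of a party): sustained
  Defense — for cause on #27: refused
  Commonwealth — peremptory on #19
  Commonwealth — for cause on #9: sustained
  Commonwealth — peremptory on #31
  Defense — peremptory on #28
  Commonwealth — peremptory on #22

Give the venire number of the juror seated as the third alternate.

Removed: #7, #9, #11, #14, #17, #19, #20, #21, #22, #28, #29, #30, #31, #33. (#3, #23, #27 stay — for-cause denied.)
Filling seats in venire order through position 15: #1, #2, #3, #4, #5, #6, #8, #10, #12, #13, #15, #16, #18, #23, #24.
So alternate 3 is #24.

24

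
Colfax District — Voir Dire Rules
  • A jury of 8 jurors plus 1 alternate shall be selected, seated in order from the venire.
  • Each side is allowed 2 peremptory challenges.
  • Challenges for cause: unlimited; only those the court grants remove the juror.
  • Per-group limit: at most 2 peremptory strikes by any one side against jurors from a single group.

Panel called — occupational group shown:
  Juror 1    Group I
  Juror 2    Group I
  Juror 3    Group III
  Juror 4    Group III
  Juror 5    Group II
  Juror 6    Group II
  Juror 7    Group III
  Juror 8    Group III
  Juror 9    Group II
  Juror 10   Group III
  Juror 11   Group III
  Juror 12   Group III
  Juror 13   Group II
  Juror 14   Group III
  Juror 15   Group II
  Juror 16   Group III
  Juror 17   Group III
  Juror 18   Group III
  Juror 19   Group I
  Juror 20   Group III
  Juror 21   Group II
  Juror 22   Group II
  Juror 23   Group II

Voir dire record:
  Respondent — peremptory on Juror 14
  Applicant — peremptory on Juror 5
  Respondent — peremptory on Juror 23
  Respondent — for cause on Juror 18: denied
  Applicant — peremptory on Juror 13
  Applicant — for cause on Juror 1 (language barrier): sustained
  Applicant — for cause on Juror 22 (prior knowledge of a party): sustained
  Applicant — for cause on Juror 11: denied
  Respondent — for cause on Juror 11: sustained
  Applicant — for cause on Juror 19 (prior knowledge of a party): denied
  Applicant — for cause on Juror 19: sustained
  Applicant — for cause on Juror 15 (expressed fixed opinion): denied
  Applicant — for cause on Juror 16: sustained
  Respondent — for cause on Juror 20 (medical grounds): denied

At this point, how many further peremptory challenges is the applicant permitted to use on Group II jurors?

Applicant peremptories so far: #5, #13 — 2 of 2 used, 0 left overall.
Against Group II: #5, #13 — 2 used; per-group cap 2 leaves 0.
Binding limit: min(0, 0) = 0.

0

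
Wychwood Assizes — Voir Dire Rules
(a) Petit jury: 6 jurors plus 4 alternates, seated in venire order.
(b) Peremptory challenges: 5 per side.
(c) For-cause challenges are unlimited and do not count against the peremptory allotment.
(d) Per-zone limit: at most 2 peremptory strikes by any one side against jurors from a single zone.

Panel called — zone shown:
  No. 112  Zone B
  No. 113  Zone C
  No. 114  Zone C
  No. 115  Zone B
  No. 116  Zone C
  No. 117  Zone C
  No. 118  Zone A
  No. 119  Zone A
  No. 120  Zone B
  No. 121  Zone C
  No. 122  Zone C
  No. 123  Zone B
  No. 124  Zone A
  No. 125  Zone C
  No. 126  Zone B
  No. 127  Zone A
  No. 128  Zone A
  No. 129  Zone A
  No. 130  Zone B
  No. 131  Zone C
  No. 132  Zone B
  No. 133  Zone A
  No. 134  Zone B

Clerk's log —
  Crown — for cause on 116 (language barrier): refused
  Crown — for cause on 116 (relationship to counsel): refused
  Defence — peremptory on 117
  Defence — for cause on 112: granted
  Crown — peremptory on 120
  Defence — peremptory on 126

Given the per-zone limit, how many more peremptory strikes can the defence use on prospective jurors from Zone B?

1

Defence peremptories so far: #117, #126 — 2 of 5 used, 3 left overall.
Against Zone B: #126 — 1 used; per-zone cap 2 leaves 1.
Binding limit: min(3, 1) = 1.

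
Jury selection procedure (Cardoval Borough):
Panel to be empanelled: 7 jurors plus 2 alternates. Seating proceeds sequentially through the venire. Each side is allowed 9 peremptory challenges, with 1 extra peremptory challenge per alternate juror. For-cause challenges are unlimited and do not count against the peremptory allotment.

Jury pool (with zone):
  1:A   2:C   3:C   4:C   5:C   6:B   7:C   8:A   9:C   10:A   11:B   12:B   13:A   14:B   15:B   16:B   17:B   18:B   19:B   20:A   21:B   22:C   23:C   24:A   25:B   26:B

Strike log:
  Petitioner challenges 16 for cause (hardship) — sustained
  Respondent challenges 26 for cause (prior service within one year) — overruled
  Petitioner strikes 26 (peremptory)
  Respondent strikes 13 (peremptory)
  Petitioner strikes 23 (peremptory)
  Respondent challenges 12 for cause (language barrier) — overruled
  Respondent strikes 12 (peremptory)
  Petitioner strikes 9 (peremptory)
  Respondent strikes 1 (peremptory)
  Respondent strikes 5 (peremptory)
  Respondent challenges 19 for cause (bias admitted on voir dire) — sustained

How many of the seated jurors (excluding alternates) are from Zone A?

2

Removed: #1, #5, #9, #12, #13, #16, #19, #23, #26.
Seated jurors 1–7: #2, #3, #4, #6, #7, #8, #10 (alternates #11, #14 not counted).
Of those, in Zone A: #8, #10 → 2.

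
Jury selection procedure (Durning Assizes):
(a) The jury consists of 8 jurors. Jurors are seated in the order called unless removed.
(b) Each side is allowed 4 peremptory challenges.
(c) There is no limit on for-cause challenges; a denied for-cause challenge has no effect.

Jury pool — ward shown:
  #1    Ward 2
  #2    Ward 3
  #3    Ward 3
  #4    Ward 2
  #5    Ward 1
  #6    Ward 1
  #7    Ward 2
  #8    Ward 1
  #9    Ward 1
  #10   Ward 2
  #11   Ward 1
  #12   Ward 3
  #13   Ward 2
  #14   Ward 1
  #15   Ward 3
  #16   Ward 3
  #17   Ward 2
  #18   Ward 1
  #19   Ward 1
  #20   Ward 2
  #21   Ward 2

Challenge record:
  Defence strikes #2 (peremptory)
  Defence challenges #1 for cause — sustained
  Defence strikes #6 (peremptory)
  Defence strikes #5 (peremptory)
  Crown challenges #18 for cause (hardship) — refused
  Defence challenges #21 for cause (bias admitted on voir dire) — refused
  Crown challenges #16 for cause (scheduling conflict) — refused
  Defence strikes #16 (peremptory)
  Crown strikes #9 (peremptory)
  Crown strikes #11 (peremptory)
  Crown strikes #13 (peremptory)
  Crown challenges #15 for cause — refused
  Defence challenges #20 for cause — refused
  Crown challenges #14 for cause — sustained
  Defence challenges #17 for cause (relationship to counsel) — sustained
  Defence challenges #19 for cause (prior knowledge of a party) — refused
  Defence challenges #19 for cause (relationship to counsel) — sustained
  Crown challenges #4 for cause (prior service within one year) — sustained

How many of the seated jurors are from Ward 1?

2

Removed: #1, #2, #4, #5, #6, #9, #11, #13, #14, #16, #17, #19.
Seated jurors 1–8: #3, #7, #8, #10, #12, #15, #18, #20.
Of those, in Ward 1: #8, #18 → 2.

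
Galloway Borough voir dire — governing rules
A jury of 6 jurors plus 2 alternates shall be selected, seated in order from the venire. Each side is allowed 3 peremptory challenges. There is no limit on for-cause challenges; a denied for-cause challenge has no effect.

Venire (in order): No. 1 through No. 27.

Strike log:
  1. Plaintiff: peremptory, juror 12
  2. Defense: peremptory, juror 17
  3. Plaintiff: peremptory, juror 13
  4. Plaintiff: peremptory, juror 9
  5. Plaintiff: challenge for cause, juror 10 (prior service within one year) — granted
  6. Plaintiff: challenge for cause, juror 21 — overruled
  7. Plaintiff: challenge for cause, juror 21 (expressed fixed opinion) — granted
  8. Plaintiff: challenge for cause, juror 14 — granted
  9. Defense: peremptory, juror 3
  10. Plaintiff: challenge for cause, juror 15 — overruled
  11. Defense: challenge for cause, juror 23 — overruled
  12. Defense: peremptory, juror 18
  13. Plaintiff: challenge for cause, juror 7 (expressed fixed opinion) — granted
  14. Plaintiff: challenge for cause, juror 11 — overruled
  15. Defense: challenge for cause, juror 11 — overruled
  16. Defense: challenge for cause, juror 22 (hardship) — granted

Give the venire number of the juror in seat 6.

8

Removed: #3, #7, #9, #10, #12, #13, #14, #17, #18, #21, #22. (#11, #15, #23 stay — for-cause denied.)
Filling seats in venire order through position 6: #1, #2, #4, #5, #6, #8.
So seat 6 is #8.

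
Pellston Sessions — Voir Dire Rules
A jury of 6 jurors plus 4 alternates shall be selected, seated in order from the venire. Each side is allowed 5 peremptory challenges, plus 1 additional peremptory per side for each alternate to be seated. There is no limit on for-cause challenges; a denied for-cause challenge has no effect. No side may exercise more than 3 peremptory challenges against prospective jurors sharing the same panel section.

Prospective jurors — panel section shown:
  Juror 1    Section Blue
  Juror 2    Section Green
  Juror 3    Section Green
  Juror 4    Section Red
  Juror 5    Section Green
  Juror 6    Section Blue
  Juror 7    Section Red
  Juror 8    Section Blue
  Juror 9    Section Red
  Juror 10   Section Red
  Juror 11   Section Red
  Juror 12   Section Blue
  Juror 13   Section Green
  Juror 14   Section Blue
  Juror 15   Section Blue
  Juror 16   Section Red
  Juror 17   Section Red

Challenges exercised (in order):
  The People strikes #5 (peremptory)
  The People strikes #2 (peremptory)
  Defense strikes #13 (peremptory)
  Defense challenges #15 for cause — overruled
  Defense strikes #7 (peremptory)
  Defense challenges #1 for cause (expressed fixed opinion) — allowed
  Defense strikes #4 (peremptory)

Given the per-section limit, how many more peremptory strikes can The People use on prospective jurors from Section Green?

The People peremptories so far: #5, #2 — 2 of 9 used, 7 left overall.
Against Section Green: #5, #2 — 2 used; per-section cap 3 leaves 1.
Binding limit: min(7, 1) = 1.

1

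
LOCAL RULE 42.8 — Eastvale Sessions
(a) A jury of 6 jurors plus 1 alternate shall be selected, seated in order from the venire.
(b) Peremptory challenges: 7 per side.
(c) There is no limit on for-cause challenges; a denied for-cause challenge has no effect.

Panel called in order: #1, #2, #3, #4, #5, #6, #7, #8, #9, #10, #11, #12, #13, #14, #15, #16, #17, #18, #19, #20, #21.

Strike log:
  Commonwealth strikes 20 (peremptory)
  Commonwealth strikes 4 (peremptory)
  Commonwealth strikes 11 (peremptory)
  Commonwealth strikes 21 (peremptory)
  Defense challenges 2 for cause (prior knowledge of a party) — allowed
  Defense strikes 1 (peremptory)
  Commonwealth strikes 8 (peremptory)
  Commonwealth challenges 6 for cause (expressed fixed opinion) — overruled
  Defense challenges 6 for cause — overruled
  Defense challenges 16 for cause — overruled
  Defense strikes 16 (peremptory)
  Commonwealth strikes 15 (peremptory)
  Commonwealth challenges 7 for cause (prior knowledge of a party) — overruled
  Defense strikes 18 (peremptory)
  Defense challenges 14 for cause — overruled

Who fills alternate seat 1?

Removed: #1, #2, #4, #8, #11, #15, #16, #18, #20, #21. (#6, #7, #14 stay — for-cause denied.)
Seating in order: seats 1–6 → #3, #5, #6, #7, #9, #10; alternates → #12.
So alternate 1 is #12.

12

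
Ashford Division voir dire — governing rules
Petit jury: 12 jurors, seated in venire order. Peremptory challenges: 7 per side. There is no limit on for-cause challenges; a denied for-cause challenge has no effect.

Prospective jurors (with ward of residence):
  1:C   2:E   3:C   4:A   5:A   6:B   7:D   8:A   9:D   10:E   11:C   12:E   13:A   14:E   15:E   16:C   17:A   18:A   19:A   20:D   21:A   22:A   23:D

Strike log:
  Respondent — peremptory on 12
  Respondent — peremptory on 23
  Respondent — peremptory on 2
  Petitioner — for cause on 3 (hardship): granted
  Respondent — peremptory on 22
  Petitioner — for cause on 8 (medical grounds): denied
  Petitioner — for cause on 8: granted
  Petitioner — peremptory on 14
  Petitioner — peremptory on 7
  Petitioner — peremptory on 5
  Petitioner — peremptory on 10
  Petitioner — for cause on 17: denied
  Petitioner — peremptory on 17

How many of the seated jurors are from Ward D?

Removed: #2, #3, #5, #7, #8, #10, #12, #14, #17, #22, #23.
Seated jurors 1–12: #1, #4, #6, #9, #11, #13, #15, #16, #18, #19, #20, #21.
Of those, in Ward D: #9, #20 → 2.

2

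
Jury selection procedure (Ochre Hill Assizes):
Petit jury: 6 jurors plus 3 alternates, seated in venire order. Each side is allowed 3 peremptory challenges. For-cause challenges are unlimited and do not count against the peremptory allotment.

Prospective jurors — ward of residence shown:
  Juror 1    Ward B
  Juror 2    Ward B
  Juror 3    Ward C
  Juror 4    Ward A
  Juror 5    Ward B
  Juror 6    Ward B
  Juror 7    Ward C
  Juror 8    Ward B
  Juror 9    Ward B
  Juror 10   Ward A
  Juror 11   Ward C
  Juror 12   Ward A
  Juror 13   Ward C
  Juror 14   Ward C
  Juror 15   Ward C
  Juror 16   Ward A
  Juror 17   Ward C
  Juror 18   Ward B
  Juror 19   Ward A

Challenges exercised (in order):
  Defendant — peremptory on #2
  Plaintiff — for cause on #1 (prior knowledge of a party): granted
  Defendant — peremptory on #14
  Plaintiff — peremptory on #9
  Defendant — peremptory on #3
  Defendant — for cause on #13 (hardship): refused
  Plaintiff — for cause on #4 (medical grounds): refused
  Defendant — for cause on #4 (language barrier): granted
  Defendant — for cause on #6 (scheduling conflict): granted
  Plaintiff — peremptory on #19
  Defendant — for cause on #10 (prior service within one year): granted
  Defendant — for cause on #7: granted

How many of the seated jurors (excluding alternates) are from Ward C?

Removed: #1, #2, #3, #4, #6, #7, #9, #10, #14, #19.
Seated jurors 1–6: #5, #8, #11, #12, #13, #15 (alternates #16, #17, #18 not counted).
Of those, in Ward C: #11, #13, #15 → 3.

3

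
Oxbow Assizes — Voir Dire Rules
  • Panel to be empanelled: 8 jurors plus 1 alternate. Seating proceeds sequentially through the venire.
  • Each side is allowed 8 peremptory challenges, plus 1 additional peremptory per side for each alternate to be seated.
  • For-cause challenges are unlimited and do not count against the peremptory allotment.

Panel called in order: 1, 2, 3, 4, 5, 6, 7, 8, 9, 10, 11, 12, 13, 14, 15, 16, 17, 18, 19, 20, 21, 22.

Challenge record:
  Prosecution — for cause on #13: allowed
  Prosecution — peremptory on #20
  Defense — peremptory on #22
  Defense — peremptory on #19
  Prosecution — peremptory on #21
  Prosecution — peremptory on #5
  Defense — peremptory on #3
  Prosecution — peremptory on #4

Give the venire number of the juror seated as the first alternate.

Removed: #3, #4, #5, #13, #19, #20, #21, #22.
Seating in order: seats 1–8 → #1, #2, #6, #7, #8, #9, #10, #11; alternates → #12.
So alternate 1 is #12.

12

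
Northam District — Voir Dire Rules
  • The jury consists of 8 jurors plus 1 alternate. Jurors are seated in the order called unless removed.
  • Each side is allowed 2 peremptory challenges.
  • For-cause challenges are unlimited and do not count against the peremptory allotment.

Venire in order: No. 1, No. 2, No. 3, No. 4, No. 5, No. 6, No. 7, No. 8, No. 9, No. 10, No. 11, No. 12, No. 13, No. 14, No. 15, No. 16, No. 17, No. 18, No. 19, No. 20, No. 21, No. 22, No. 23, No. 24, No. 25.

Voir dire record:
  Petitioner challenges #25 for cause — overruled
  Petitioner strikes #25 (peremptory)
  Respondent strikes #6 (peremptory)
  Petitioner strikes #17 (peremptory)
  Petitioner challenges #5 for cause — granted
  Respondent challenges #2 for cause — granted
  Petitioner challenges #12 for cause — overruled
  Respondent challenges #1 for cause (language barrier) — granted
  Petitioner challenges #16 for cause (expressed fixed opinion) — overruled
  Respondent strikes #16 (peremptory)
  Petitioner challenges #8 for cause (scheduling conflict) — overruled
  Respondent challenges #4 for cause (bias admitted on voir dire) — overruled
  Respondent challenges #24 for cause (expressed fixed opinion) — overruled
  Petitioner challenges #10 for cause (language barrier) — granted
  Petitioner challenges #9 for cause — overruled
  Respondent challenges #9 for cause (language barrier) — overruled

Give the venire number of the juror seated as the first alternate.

Removed: #1, #2, #5, #6, #10, #16, #17, #25. (#4, #8, #9, #12, #24 stay — for-cause denied.)
Seating in order: seats 1–8 → #3, #4, #7, #8, #9, #11, #12, #13; alternates → #14.
So alternate 1 is #14.

14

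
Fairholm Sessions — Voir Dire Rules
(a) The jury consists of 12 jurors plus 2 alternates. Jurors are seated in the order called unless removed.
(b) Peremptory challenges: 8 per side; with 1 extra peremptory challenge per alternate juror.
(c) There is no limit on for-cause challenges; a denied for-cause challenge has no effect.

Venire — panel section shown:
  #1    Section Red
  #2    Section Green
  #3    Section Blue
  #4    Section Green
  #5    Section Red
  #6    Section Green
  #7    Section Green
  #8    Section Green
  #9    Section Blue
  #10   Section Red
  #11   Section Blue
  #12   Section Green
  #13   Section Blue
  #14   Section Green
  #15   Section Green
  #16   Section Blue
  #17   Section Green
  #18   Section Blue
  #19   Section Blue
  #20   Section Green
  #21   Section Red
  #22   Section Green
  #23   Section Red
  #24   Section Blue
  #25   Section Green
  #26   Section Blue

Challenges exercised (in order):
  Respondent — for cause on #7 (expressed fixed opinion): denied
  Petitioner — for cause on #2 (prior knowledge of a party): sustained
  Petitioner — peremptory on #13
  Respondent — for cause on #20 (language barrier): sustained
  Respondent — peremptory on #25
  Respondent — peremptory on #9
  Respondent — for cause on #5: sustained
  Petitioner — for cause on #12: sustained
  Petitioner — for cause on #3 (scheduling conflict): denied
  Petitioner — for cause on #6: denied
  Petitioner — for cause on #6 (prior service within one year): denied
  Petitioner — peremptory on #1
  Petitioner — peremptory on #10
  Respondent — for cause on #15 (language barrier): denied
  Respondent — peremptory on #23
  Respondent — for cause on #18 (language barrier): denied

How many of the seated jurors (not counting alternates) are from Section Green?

Removed: #1, #2, #5, #9, #10, #12, #13, #20, #23, #25.
Seated jurors 1–12: #3, #4, #6, #7, #8, #11, #14, #15, #16, #17, #18, #19 (alternates #21, #22 not counted).
Of those, in Section Green: #4, #6, #7, #8, #14, #15, #17 → 7.

7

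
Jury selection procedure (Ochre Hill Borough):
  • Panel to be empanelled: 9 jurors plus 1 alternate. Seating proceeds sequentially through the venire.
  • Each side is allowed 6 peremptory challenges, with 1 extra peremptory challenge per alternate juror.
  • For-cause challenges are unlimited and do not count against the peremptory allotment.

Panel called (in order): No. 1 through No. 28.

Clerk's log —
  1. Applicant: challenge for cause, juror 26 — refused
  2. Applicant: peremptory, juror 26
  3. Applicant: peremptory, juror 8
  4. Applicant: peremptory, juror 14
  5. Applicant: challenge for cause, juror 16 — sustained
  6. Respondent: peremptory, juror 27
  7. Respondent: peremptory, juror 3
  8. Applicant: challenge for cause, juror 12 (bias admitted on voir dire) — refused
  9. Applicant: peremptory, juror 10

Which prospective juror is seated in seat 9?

12

Removed: #3, #8, #10, #14, #16, #26, #27. (#12 stays — for-cause denied.)
Seating in order: seats 1–9 → #1, #2, #4, #5, #6, #7, #9, #11, #12; alternates → #13.
So seat 9 is #12.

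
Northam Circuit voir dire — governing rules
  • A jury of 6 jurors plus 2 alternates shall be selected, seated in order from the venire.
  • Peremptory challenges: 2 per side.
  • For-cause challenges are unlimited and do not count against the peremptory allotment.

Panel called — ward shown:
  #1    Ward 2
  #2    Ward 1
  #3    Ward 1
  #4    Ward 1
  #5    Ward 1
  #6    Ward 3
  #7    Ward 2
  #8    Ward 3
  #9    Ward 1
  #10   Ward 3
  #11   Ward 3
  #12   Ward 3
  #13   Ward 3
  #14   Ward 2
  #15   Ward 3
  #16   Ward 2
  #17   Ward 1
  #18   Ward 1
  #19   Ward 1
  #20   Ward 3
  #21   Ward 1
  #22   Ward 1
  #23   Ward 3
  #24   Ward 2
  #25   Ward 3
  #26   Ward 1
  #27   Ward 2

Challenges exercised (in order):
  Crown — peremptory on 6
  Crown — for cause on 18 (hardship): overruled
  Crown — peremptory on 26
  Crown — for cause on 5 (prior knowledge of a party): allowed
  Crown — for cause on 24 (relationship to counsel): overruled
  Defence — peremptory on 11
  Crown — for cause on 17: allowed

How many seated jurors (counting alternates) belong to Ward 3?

Removed: #5, #6, #11, #17, #26.
Seated (8 incl. alternates): #1, #2, #3, #4, #7, #8, #9, #10.
Of those, in Ward 3: #8, #10 → 2.

2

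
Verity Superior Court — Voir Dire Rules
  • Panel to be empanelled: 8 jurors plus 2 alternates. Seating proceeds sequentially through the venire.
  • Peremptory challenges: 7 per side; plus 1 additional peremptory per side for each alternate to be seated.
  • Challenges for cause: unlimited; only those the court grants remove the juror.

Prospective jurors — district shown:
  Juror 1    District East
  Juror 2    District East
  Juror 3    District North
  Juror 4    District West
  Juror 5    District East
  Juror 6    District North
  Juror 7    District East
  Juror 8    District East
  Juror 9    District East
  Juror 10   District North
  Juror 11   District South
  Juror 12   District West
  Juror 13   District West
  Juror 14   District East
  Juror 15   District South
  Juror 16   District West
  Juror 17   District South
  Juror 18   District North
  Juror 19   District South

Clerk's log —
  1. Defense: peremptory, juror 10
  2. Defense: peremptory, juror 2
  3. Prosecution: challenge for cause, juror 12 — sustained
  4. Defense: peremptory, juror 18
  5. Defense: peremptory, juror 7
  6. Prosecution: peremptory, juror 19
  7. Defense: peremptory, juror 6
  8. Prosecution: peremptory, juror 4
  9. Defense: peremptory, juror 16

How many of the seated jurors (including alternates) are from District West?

1

Removed: #2, #4, #6, #7, #10, #12, #16, #18, #19.
Seated (10 incl. alternates): #1, #3, #5, #8, #9, #11, #13, #14, #15, #17.
Of those, in District West: #13 → 1.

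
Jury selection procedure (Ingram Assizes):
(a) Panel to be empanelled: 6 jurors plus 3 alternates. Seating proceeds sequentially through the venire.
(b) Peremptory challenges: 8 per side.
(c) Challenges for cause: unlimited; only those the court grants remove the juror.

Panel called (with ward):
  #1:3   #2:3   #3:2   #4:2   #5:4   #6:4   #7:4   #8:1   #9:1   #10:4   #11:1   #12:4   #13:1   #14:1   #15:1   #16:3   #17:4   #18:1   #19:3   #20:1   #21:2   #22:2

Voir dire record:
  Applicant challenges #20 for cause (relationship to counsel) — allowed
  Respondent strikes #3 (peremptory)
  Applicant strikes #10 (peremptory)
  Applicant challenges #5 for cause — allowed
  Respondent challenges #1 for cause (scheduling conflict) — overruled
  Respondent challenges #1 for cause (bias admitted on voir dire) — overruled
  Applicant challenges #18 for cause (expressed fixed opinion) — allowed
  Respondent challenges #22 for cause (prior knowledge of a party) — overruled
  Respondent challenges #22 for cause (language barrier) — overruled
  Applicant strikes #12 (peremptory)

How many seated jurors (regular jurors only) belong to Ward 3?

Removed: #3, #5, #10, #12, #18, #20.
Seated jurors 1–6: #1, #2, #4, #6, #7, #8 (alternates #9, #11, #13 not counted).
Of those, in Ward 3: #1, #2 → 2.

2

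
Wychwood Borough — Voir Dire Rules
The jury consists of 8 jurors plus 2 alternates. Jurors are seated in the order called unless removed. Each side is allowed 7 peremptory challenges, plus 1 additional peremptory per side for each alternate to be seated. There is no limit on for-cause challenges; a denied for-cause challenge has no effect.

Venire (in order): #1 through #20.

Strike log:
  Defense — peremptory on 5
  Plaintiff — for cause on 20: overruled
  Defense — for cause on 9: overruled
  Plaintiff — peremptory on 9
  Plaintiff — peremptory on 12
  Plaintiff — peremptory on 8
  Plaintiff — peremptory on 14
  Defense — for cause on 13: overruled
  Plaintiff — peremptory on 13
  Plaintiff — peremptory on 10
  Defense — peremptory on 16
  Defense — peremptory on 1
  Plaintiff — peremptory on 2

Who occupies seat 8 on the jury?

18

Removed: #1, #2, #5, #8, #9, #10, #12, #13, #14, #16. (#20 stays — for-cause denied.)
Seating in order: seats 1–8 → #3, #4, #6, #7, #11, #15, #17, #18; alternates → #19, #20.
So seat 8 is #18.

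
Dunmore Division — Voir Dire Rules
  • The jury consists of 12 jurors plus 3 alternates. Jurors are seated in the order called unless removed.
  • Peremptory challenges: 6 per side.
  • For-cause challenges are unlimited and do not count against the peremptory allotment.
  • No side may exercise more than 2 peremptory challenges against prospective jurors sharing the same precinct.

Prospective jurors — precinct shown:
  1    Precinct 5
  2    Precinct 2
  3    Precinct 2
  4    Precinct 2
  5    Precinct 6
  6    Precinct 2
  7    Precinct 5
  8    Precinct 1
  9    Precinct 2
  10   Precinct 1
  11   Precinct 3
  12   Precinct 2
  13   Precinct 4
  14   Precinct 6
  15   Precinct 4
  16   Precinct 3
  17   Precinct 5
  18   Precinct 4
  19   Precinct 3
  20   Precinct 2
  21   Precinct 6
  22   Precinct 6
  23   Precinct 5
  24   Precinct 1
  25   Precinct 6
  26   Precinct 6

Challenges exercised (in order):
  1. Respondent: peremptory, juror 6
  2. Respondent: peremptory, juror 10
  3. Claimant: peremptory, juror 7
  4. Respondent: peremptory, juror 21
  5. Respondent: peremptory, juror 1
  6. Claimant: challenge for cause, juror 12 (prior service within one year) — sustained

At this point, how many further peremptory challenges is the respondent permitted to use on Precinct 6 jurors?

Respondent peremptories so far: #6, #10, #21, #1 — 4 of 6 used, 2 left overall.
Against Precinct 6: #21 — 1 used; per-precinct cap 2 leaves 1.
Binding limit: min(2, 1) = 1.

1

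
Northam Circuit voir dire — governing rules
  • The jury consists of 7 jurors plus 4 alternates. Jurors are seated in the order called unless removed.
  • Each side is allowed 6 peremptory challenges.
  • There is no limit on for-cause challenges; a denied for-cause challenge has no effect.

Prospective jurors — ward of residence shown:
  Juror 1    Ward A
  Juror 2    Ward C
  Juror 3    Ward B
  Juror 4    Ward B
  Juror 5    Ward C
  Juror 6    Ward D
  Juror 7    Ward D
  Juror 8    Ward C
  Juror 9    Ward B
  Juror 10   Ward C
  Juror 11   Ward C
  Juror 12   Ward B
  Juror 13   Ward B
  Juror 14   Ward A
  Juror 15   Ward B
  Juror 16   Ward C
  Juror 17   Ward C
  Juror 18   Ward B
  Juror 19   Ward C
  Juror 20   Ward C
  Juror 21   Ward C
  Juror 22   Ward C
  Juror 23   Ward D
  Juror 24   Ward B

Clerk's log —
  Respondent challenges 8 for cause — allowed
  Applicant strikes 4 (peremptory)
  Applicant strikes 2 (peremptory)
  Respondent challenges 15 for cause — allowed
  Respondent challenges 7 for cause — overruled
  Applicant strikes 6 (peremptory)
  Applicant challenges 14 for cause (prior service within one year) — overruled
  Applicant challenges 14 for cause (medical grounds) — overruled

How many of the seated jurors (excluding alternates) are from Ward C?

3

Removed: #2, #4, #6, #8, #15.
Seated jurors 1–7: #1, #3, #5, #7, #9, #10, #11 (alternates #12, #13, #14, #16 not counted).
Of those, in Ward C: #5, #10, #11 → 3.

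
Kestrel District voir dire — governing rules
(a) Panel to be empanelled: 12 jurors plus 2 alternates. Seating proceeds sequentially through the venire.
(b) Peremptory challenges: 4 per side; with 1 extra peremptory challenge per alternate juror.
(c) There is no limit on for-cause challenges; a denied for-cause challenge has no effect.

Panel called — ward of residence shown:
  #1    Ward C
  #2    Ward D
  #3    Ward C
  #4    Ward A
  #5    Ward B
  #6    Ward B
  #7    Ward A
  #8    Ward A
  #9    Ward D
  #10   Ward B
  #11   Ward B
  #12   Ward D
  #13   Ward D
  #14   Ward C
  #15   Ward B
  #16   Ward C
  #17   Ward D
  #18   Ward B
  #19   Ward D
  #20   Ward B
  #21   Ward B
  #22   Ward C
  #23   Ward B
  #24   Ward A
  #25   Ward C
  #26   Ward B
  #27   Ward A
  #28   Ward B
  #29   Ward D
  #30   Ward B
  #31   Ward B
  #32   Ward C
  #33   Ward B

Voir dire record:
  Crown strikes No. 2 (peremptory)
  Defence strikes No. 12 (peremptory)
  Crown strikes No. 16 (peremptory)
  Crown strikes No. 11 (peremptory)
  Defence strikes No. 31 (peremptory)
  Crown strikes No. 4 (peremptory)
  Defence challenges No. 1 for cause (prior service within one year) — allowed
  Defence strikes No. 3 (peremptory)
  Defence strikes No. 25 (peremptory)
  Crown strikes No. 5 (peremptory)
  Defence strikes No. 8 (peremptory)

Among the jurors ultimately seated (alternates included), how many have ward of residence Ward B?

7

Removed: #1, #2, #3, #4, #5, #8, #11, #12, #16, #25, #31.
Seated (14 incl. alternates): #6, #7, #9, #10, #13, #14, #15, #17, #18, #19, #20, #21, #22, #23.
Of those, in Ward B: #6, #10, #15, #18, #20, #21, #23 → 7.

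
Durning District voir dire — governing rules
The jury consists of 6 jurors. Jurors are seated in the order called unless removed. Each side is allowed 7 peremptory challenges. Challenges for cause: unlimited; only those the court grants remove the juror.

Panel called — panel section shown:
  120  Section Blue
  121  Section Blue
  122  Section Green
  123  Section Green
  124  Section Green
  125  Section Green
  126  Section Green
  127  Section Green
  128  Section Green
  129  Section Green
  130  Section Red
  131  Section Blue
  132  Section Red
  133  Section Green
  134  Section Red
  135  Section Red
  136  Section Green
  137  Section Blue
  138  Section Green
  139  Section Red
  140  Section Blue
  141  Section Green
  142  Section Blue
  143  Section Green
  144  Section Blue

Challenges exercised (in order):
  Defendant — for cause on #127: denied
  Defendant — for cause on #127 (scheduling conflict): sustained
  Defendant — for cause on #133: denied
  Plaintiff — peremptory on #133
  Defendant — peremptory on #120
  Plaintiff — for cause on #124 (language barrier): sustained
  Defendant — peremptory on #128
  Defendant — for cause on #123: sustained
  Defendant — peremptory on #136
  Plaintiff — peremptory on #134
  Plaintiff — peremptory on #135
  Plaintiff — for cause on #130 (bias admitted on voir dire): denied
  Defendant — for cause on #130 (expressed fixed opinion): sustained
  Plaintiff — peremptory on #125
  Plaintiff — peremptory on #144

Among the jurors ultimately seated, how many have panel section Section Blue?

2

Removed: #120, #123, #124, #125, #127, #128, #130, #133, #134, #135, #136, #144.
Seated jurors 1–6: #121, #122, #126, #129, #131, #132.
Of those, in Section Blue: #121, #131 → 2.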